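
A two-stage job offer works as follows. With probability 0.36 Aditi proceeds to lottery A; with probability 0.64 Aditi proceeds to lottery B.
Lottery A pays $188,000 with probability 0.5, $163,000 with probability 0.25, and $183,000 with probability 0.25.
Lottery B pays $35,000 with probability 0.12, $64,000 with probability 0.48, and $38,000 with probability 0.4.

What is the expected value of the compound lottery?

$97,056.80

EV(A) = 0.5 × 188000 + 0.25 × 163000 + 0.25 × 183000 = 94000 + 40750 + 45750 = 180500
EV(B) = 0.12 × 35000 + 0.48 × 64000 + 0.4 × 38000 = 4200 + 30720 + 15200 = 50120
Overall = 0.36 × 180500 + 0.64 × 50120 = 64980 + 32076.8 = 97056.8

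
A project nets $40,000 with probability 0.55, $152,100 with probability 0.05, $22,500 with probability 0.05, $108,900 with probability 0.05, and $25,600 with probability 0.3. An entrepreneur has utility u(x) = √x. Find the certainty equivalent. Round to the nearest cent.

$40,602.25

E[u] = 0.55·√40000 + 0.05·√152100 + 0.05·√22500 + 0.05·√108900 + 0.3·√25600 = 0.55·200 + 0.05·390 + 0.05·150 + 0.05·330 + 0.3·160 = 201.5
CE = (201.5)² = 40602.25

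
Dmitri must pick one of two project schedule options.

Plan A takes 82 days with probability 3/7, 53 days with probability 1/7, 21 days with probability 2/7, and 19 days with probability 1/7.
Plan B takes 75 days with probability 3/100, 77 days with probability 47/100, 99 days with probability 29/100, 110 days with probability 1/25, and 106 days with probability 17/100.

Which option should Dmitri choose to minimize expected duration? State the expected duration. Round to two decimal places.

Plan A (51.43 days)

Plan A = 3/7 × 82 + 1/7 × 53 + 2/7 × 21 + 1/7 × 19 = 35.1429 + 7.5714 + 6 + 2.7143 = 51.4286
Plan B = 3/100 × 75 + 47/100 × 77 + 29/100 × 99 + 1/25 × 110 + 17/100 × 106 = 2.25 + 36.19 + 28.71 + 4.4 + 18.02 = 89.57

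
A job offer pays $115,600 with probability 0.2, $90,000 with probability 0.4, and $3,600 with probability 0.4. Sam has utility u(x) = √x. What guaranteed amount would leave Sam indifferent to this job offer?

$44,944

E[u] = 0.2·√115600 + 0.4·√90000 + 0.4·√3600 = 0.2·340 + 0.4·300 + 0.4·60 = 212
CE = (212)² = 44944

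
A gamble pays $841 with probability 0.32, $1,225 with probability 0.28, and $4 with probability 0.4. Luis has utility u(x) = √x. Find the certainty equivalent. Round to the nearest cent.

E[u] = 0.32·√841 + 0.28·√1225 + 0.4·√4 = 0.32·29 + 0.28·35 + 0.4·2 = 19.88
CE = (19.88)² = 395.2144

$395.21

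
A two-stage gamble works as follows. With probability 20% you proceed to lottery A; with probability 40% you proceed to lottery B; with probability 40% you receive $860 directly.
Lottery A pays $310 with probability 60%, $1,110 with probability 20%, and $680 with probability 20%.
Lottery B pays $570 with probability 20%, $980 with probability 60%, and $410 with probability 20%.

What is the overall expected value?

$766.40

EV(A) = 0.6 × 310 + 0.2 × 1110 + 0.2 × 680 = 186 + 222 + 136 = 544
EV(B) = 0.2 × 570 + 0.6 × 980 + 0.2 × 410 = 114 + 588 + 82 = 784
Branch C: 860 (certain)
Overall = 0.2 × 544 + 0.4 × 784 + 0.4 × 860 = 108.8 + 313.6 + 344 = 766.4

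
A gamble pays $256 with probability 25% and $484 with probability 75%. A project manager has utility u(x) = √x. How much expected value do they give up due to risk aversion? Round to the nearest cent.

$6.75

E[u] = 0.25·√256 + 0.75·√484 = 0.25·16 + 0.75·22 = 20.5
CE = (20.5)² = 420.25
Risk premium = EV − CE = 427 − 420.25 = 6.75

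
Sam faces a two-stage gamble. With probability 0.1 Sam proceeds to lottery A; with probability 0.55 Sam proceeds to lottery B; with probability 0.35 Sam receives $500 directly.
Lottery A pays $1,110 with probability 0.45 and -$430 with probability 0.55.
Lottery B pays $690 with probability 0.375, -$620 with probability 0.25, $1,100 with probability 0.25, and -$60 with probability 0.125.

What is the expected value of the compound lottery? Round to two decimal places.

EV(A) = 0.45 × 1110 + 0.55 × (-430) = 499.5 − 236.5 = 263
EV(B) = 0.375 × 690 + 0.25 × (-620) + 0.25 × 1100 + 0.125 × (-60) = 258.75 − 155 + 275 − 7.5 = 371.25
Branch C: 500 (certain)
Overall = 0.1 × 263 + 0.55 × 371.25 + 0.35 × 500 = 26.3 + 204.1875 + 175 = 405.4875

$405.49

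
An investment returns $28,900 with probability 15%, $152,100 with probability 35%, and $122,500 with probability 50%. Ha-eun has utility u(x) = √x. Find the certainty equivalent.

E[u] = 0.15·√28900 + 0.35·√152100 + 0.5·√122500 = 0.15·170 + 0.35·390 + 0.5·350 = 337
CE = (337)² = 113569

$113,569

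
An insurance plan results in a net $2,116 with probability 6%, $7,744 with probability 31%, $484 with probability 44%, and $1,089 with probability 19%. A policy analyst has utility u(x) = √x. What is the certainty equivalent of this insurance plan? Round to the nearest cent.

E[u] = 0.06·√2116 + 0.31·√7744 + 0.44·√484 + 0.19·√1089 = 0.06·46 + 0.31·88 + 0.44·22 + 0.19·33 = 45.99
CE = (45.99)² = 2115.0801

$2,115.08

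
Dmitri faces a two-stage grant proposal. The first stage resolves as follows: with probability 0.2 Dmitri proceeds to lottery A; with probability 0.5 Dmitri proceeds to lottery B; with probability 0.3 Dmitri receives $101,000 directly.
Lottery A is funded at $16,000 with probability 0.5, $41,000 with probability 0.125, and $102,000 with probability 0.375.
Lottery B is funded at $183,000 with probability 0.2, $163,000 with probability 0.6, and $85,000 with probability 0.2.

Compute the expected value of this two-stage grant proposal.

$116,275

EV(A) = 0.5 × 16000 + 0.125 × 41000 + 0.375 × 102000 = 8000 + 5125 + 38250 = 51375
EV(B) = 0.2 × 183000 + 0.6 × 163000 + 0.2 × 85000 = 36600 + 97800 + 17000 = 151400
Branch C: 101000 (certain)
Overall = 0.2 × 51375 + 0.5 × 151400 + 0.3 × 101000 = 10275 + 75700 + 30300 = 116275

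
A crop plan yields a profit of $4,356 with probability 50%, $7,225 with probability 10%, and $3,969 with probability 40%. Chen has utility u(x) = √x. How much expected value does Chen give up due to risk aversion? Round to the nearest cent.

E[u] = 0.5·√4356 + 0.1·√7225 + 0.4·√3969 = 0.5·66 + 0.1·85 + 0.4·63 = 66.7
CE = (66.7)² = 4448.89
Risk premium = EV − CE = 4488.1 − 4448.89 = 39.21

$39.21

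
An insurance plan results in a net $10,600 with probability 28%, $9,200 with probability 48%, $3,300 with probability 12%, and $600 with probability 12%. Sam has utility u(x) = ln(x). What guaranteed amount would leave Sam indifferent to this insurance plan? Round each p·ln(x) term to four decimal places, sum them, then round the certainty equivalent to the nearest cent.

E[u] = 0.28·ln(10600) + 0.48·ln(9200) + 0.12·ln(3300) + 0.12·ln(600) = 2.5952 + 4.3809 + 0.9722 + 0.7676 = 8.7159
CE = e^8.7159 ≈ 6099.12

$6,099.12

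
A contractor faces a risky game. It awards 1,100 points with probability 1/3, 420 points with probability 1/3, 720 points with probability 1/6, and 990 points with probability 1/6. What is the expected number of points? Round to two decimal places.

791.67 points

EV = 1/3 × 1100 + 1/3 × 420 + 1/6 × 720 + 1/6 × 990 = 366.6667 + 140 + 120 + 165 = 791.6667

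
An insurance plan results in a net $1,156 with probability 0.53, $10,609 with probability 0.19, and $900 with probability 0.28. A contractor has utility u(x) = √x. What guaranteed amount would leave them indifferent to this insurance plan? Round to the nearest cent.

$2,115.08

E[u] = 0.53·√1156 + 0.19·√10609 + 0.28·√900 = 0.53·34 + 0.19·103 + 0.28·30 = 45.99
CE = (45.99)² = 2115.0801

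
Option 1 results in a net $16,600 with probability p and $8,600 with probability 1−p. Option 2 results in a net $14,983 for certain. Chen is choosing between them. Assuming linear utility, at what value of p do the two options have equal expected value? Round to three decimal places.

p = 0.798

p·16600 + (1−p)·8600 = 14983
8000p + 8600 = 14983
p = (14983 − 8600) / 8000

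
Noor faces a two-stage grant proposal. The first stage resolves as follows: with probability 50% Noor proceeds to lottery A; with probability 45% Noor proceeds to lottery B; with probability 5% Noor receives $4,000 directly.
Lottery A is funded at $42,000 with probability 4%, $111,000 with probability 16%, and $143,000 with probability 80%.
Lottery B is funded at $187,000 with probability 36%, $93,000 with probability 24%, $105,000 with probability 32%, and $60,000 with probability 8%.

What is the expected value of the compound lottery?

$124,738

EV(A) = 0.04 × 42000 + 0.16 × 111000 + 0.8 × 143000 = 1680 + 17760 + 114400 = 133840
EV(B) = 0.36 × 187000 + 0.24 × 93000 + 0.32 × 105000 + 0.08 × 60000 = 67320 + 22320 + 33600 + 4800 = 128040
Branch C: 4000 (certain)
Overall = 0.5 × 133840 + 0.45 × 128040 + 0.05 × 4000 = 66920 + 57618 + 200 = 124738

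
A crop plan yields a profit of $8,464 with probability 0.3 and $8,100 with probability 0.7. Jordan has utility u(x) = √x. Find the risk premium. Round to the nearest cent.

E[u] = 0.3·√8464 + 0.7·√8100 = 0.3·92 + 0.7·90 = 90.6
CE = (90.6)² = 8208.36
Risk premium = EV − CE = 8209.2 − 8208.36 = 0.84

$0.84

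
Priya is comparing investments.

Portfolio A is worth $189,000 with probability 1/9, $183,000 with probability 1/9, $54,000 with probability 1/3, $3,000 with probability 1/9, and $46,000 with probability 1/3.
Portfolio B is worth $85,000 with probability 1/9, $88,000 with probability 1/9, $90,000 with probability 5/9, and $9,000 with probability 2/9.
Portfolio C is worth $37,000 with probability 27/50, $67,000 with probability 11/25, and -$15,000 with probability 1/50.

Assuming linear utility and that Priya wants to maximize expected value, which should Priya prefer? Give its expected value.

Portfolio A = 1/9 × 189000 + 1/9 × 183000 + 1/3 × 54000 + 1/9 × 3000 + 1/3 × 46000 = 21000 + 20333.3333 + 18000 + 333.3333 + 15333.3333 = 75000
Portfolio B = 1/9 × 85000 + 1/9 × 88000 + 5/9 × 90000 + 2/9 × 9000 = 9444.4444 + 9777.7778 + 50000 + 2000 = 71222.2222
Portfolio C = 27/50 × 37000 + 11/25 × 67000 + 1/50 × (-15000) = 19980 + 29480 − 300 = 49160

Portfolio A ($75,000)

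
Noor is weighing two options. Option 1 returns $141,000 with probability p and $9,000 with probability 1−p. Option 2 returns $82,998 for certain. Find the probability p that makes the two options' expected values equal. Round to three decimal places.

p = 0.561

p·141000 + (1−p)·9000 = 82998
132000p + 9000 = 82998
p = (82998 − 9000) / 132000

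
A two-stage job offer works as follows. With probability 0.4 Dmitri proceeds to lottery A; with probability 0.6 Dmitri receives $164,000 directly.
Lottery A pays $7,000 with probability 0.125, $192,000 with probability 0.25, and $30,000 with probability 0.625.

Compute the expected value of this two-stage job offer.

EV(A) = 0.125 × 7000 + 0.25 × 192000 + 0.625 × 30000 = 875 + 48000 + 18750 = 67625
Branch B: 164000 (certain)
Overall = 0.4 × 67625 + 0.6 × 164000 = 27050 + 98400 = 125450

$125,450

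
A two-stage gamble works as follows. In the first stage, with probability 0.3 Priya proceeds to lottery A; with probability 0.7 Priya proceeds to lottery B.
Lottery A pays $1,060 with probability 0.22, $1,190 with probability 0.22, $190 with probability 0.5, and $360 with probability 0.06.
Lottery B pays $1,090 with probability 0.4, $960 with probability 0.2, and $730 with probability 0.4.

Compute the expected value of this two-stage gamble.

$827.48

EV(A) = 0.22 × 1060 + 0.22 × 1190 + 0.5 × 190 + 0.06 × 360 = 233.2 + 261.8 + 95 + 21.6 = 611.6
EV(B) = 0.4 × 1090 + 0.2 × 960 + 0.4 × 730 = 436 + 192 + 292 = 920
Overall = 0.3 × 611.6 + 0.7 × 920 = 183.48 + 644 = 827.48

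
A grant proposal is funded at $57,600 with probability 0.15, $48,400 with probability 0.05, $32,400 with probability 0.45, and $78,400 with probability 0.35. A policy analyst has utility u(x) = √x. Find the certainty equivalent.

$51,076

E[u] = 0.15·√57600 + 0.05·√48400 + 0.45·√32400 + 0.35·√78400 = 0.15·240 + 0.05·220 + 0.45·180 + 0.35·280 = 226
CE = (226)² = 51076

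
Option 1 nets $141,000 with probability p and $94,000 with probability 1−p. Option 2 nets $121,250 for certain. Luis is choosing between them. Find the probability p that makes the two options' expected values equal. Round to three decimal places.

p = 0.580

p·141000 + (1−p)·94000 = 121250
47000p + 94000 = 121250
p = (121250 − 94000) / 47000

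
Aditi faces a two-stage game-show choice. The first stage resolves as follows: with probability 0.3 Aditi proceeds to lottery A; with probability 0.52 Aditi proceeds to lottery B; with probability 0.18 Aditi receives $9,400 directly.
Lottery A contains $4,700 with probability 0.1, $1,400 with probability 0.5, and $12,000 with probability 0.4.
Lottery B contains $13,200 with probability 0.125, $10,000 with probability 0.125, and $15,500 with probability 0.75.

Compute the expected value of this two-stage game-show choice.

EV(A) = 0.1 × 4700 + 0.5 × 1400 + 0.4 × 12000 = 470 + 700 + 4800 = 5970
EV(B) = 0.125 × 13200 + 0.125 × 10000 + 0.75 × 15500 = 1650 + 1250 + 11625 = 14525
Branch C: 9400 (certain)
Overall = 0.3 × 5970 + 0.52 × 14525 + 0.18 × 9400 = 1791 + 7553 + 1692 = 11036

$11,036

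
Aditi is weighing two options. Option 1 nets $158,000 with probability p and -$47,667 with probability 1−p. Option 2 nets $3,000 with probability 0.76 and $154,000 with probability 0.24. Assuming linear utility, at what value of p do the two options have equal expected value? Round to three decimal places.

EV(Option 2) = 0.76 × 3000 + 0.24 × 154000 = 2280 + 36960 = 39240
p·158000 + (1−p)·(-47667) = 39240
205667p − 47667 = 39240
p = (39240 + 47667) / 205667

p = 0.423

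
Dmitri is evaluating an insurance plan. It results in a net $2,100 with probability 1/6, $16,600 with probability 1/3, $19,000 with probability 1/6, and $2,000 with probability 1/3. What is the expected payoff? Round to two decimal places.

EV = 1/6 × 2100 + 1/3 × 16600 + 1/6 × 19000 + 1/3 × 2000 = 350 + 5533.3333 + 3166.6667 + 666.6667 = 9716.6667

$9,716.67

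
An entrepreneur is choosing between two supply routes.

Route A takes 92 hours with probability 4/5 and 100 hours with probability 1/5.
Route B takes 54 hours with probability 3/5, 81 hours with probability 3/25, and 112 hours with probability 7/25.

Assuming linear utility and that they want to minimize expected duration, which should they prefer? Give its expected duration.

Route A = 4/5 × 92 + 1/5 × 100 = 73.6 + 20 = 93.6
Route B = 3/5 × 54 + 3/25 × 81 + 7/25 × 112 = 32.4 + 9.72 + 31.36 = 73.48

Route B (73.48 hours)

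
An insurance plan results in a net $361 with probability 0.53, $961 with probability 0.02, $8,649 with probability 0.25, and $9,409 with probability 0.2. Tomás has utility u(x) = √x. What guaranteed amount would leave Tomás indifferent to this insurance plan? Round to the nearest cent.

$2,845.16

E[u] = 0.53·√361 + 0.02·√961 + 0.25·√8649 + 0.2·√9409 = 0.53·19 + 0.02·31 + 0.25·93 + 0.2·97 = 53.34
CE = (53.34)² = 2845.1556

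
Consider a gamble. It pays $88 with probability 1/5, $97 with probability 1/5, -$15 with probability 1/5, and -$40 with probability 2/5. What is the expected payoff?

$18

EV = 1/5 × 88 + 1/5 × 97 + 1/5 × (-15) + 2/5 × (-40) = 17.6 + 19.4 − 3 − 16 = 18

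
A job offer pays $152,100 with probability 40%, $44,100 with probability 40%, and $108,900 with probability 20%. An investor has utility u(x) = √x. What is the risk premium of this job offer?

$6,624

E[u] = 0.4·√152100 + 0.4·√44100 + 0.2·√108900 = 0.4·390 + 0.4·210 + 0.2·330 = 306
CE = (306)² = 93636
Risk premium = EV − CE = 100260 − 93636 = 6624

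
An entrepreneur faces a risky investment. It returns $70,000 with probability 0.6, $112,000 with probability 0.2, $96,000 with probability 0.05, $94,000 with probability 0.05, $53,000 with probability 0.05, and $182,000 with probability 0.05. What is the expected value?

$85,650

EV = 0.6 × 70000 + 0.2 × 112000 + 0.05 × 96000 + 0.05 × 94000 + 0.05 × 53000 + 0.05 × 182000 = 42000 + 22400 + 4800 + 4700 + 2650 + 9100 = 85650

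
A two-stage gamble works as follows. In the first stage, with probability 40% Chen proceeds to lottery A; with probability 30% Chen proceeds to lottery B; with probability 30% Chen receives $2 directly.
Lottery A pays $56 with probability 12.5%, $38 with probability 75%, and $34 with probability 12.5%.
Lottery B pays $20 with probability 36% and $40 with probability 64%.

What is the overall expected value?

EV(A) = 0.125 × 56 + 0.75 × 38 + 0.125 × 34 = 7 + 28.5 + 4.25 = 39.75
EV(B) = 0.36 × 20 + 0.64 × 40 = 7.2 + 25.6 = 32.8
Branch C: 2 (certain)
Overall = 0.4 × 39.75 + 0.3 × 32.8 + 0.3 × 2 = 15.9 + 9.84 + 0.6 = 26.34

$26.34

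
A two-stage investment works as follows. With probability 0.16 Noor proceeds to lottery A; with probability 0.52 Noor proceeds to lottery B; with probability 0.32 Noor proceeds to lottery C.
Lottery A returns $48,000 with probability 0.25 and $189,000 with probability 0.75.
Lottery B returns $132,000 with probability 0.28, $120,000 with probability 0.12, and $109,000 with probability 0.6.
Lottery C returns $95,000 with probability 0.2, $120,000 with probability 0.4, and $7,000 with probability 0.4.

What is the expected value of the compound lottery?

EV(A) = 0.25 × 48000 + 0.75 × 189000 = 12000 + 141750 = 153750
EV(B) = 0.28 × 132000 + 0.12 × 120000 + 0.6 × 109000 = 36960 + 14400 + 65400 = 116760
EV(C) = 0.2 × 95000 + 0.4 × 120000 + 0.4 × 7000 = 19000 + 48000 + 2800 = 69800
Overall = 0.16 × 153750 + 0.52 × 116760 + 0.32 × 69800 = 24600 + 60715.2 + 22336 = 107651.2

$107,651.20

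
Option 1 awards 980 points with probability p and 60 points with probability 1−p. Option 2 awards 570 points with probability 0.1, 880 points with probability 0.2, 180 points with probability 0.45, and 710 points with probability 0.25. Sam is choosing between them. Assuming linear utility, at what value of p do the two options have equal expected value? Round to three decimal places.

EV(Option 2) = 0.1 × 570 + 0.2 × 880 + 0.45 × 180 + 0.25 × 710 = 57 + 176 + 81 + 177.5 = 491.5
p·980 + (1−p)·60 = 491.5
920p + 60 = 491.5
p = (491.5 − 60) / 920

p = 0.469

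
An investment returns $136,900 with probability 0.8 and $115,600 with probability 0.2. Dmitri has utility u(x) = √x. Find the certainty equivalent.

E[u] = 0.8·√136900 + 0.2·√115600 = 0.8·370 + 0.2·340 = 364
CE = (364)² = 132496

$132,496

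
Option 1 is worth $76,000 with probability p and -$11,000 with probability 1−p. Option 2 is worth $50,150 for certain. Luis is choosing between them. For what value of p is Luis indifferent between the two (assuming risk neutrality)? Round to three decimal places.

p = 0.703

p·76000 + (1−p)·(-11000) = 50150
87000p − 11000 = 50150
p = (50150 + 11000) / 87000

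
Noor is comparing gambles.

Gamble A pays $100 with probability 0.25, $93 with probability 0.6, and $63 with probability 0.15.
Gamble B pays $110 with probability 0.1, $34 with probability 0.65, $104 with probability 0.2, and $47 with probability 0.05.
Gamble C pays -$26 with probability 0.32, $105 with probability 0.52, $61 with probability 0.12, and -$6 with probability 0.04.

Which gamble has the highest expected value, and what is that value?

Gamble A ($90.25)

Gamble A = 0.25 × 100 + 0.6 × 93 + 0.15 × 63 = 25 + 55.8 + 9.45 = 90.25
Gamble B = 0.1 × 110 + 0.65 × 34 + 0.2 × 104 + 0.05 × 47 = 11 + 22.1 + 20.8 + 2.35 = 56.25
Gamble C = 0.32 × (-26) + 0.52 × 105 + 0.12 × 61 + 0.04 × (-6) = -8.32 + 54.6 + 7.32 − 0.24 = 53.36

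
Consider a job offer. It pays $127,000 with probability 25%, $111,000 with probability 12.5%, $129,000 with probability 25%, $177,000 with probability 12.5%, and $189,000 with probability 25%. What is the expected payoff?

$147,250

EV = 0.25 × 127000 + 0.125 × 111000 + 0.25 × 129000 + 0.125 × 177000 + 0.25 × 189000 = 31750 + 13875 + 32250 + 22125 + 47250 = 147250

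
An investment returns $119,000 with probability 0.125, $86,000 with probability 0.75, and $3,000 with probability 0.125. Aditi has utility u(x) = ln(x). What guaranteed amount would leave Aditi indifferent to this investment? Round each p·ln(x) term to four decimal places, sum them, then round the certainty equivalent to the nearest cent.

$58,882.55

E[u] = 0.125·ln(119000) + 0.75·ln(86000) + 0.125·ln(3000) = 1.4609 + 8.5216 + 1.0008 = 10.9833
CE = e^10.9833 ≈ 58882.55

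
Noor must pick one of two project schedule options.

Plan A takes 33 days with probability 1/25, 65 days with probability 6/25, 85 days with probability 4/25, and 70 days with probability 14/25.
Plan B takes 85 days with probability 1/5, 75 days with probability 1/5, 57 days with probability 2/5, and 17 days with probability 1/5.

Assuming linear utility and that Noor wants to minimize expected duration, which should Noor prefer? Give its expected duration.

Plan B (58.2 days)

Plan A = 1/25 × 33 + 6/25 × 65 + 4/25 × 85 + 14/25 × 70 = 1.32 + 15.6 + 13.6 + 39.2 = 69.72
Plan B = 1/5 × 85 + 1/5 × 75 + 2/5 × 57 + 1/5 × 17 = 17 + 15 + 22.8 + 3.4 = 58.2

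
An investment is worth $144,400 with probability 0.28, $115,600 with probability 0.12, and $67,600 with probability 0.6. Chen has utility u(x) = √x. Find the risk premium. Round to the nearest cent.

$2,933.76

E[u] = 0.28·√144400 + 0.12·√115600 + 0.6·√67600 = 0.28·380 + 0.12·340 + 0.6·260 = 303.2
CE = (303.2)² = 91930.24
Risk premium = EV − CE = 94864 − 91930.24 = 2933.76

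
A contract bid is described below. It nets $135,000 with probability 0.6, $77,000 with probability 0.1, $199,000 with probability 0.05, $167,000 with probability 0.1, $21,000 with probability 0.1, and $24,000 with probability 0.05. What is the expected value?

$118,650

EV = 0.6 × 135000 + 0.1 × 77000 + 0.05 × 199000 + 0.1 × 167000 + 0.1 × 21000 + 0.05 × 24000 = 81000 + 7700 + 9950 + 16700 + 2100 + 1200 = 118650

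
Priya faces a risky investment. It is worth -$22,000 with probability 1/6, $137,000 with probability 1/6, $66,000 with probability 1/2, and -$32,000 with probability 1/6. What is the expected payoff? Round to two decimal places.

$46,833.33

EV = 1/6 × (-22000) + 1/6 × 137000 + 1/2 × 66000 + 1/6 × (-32000) = -3666.6667 + 22833.3333 + 33000 − 5333.3333 = 46833.3333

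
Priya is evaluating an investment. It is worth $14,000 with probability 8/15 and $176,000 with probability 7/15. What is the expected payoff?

$89,600

EV = 8/15 × 14000 + 7/15 × 176000 = 7466.6667 + 82133.3333 = 89600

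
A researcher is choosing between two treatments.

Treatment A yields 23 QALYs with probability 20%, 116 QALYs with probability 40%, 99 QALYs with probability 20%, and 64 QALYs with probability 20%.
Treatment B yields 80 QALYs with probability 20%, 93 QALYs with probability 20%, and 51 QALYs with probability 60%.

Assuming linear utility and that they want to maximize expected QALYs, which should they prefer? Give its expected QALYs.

Treatment A = 0.2 × 23 + 0.4 × 116 + 0.2 × 99 + 0.2 × 64 = 4.6 + 46.4 + 19.8 + 12.8 = 83.6
Treatment B = 0.2 × 80 + 0.2 × 93 + 0.6 × 51 = 16 + 18.6 + 30.6 = 65.2

Treatment A (83.6 QALYs)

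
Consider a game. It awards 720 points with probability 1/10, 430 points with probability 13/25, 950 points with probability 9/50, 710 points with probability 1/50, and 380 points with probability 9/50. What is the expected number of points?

549.2 points

EV = 1/10 × 720 + 13/25 × 430 + 9/50 × 950 + 1/50 × 710 + 9/50 × 380 = 72 + 223.6 + 171 + 14.2 + 68.4 = 549.2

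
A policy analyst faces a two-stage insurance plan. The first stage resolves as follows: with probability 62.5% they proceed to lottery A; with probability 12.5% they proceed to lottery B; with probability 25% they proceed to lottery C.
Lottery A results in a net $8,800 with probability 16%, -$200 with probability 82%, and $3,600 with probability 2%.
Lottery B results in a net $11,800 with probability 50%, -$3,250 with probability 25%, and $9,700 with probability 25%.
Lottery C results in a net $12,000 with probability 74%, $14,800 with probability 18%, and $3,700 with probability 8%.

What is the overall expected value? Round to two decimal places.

$4,721.56

EV(A) = 0.16 × 8800 + 0.82 × (-200) + 0.02 × 3600 = 1408 − 164 + 72 = 1316
EV(B) = 0.5 × 11800 + 0.25 × (-3250) + 0.25 × 9700 = 5900 − 812.5 + 2425 = 7512.5
EV(C) = 0.74 × 12000 + 0.18 × 14800 + 0.08 × 3700 = 8880 + 2664 + 296 = 11840
Overall = 0.625 × 1316 + 0.125 × 7512.5 + 0.25 × 11840 = 822.5 + 939.0625 + 2960 = 4721.5625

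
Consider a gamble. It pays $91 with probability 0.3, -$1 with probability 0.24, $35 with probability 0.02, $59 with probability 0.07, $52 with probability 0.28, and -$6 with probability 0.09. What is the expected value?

$45.91

EV = 0.3 × 91 + 0.24 × (-1) + 0.02 × 35 + 0.07 × 59 + 0.28 × 52 + 0.09 × (-6) = 27.3 − 0.24 + 0.7 + 4.13 + 14.56 − 0.54 = 45.91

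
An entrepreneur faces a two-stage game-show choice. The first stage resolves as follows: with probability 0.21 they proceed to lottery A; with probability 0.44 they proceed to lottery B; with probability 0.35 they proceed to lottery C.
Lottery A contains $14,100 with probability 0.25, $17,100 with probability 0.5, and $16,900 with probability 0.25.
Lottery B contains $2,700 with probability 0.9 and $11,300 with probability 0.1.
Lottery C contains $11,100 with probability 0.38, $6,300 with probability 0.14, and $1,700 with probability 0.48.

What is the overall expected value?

$7,060

EV(A) = 0.25 × 14100 + 0.5 × 17100 + 0.25 × 16900 = 3525 + 8550 + 4225 = 16300
EV(B) = 0.9 × 2700 + 0.1 × 11300 = 2430 + 1130 = 3560
EV(C) = 0.38 × 11100 + 0.14 × 6300 + 0.48 × 1700 = 4218 + 882 + 816 = 5916
Overall = 0.21 × 16300 + 0.44 × 3560 + 0.35 × 5916 = 3423 + 1566.4 + 2070.6 = 7060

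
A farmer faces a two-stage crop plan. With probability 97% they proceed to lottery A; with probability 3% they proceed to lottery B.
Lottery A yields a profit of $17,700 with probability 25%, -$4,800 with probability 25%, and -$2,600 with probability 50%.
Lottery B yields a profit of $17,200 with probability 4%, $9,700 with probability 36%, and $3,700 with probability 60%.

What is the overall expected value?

$2,059.25

EV(A) = 0.25 × 17700 + 0.25 × (-4800) + 0.5 × (-2600) = 4425 − 1200 − 1300 = 1925
EV(B) = 0.04 × 17200 + 0.36 × 9700 + 0.6 × 3700 = 688 + 3492 + 2220 = 6400
Overall = 0.97 × 1925 + 0.03 × 6400 = 1867.25 + 192 = 2059.25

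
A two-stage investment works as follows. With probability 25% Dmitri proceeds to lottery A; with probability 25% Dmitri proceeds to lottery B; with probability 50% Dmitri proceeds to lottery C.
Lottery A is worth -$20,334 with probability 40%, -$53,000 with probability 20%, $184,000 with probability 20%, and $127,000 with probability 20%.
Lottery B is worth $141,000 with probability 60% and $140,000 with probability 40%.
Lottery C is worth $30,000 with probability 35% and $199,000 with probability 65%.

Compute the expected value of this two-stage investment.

EV(A) = 0.4 × (-20334) + 0.2 × (-53000) + 0.2 × 184000 + 0.2 × 127000 = -8133.6 − 10600 + 36800 + 25400 = 43466.4
EV(B) = 0.6 × 141000 + 0.4 × 140000 = 84600 + 56000 = 140600
EV(C) = 0.35 × 30000 + 0.65 × 199000 = 10500 + 129350 = 139850
Overall = 0.25 × 43466.4 + 0.25 × 140600 + 0.5 × 139850 = 10866.6 + 35150 + 69925 = 115941.6

$115,941.60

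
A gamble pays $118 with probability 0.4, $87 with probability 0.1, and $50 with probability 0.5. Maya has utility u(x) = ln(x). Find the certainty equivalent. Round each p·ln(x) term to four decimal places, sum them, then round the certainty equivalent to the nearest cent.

E[u] = 0.4·ln(118) + 0.1·ln(87) + 0.5·ln(50) = 1.9083 + 0.4466 + 1.9560 = 4.3109
CE = e^4.3109 ≈ 74.51

$74.51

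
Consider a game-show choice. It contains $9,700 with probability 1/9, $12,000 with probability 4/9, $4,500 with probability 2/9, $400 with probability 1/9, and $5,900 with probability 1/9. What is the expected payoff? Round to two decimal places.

$8,111.11

EV = 1/9 × 9700 + 4/9 × 12000 + 2/9 × 4500 + 1/9 × 400 + 1/9 × 5900 = 1077.7778 + 5333.3333 + 1000 + 44.4444 + 655.5556 = 8111.1111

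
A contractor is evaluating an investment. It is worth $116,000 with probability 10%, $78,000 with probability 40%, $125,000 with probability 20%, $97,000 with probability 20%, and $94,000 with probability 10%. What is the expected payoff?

$96,600

EV = 0.1 × 116000 + 0.4 × 78000 + 0.2 × 125000 + 0.2 × 97000 + 0.1 × 94000 = 11600 + 31200 + 25000 + 19400 + 9400 = 96600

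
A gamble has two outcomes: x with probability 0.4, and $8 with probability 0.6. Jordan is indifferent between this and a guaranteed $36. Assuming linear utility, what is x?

0.4·x + 0.6·8 = 36
0.4·x = 36 − 4.8 = 31.2
x = 31.2 / 0.4 = 78

x = $78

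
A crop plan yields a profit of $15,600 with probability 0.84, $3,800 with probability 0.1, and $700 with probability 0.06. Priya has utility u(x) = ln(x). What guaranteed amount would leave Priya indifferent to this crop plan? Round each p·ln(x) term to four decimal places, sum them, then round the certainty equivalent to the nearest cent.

$11,244.11

E[u] = 0.84·ln(15600) + 0.1·ln(3800) + 0.06·ln(700) = 8.1102 + 0.8243 + 0.3931 = 9.3276
CE = e^9.3276 ≈ 11244.11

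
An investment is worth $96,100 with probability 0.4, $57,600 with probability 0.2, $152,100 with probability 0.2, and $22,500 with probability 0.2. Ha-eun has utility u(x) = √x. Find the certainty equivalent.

E[u] = 0.4·√96100 + 0.2·√57600 + 0.2·√152100 + 0.2·√22500 = 0.4·310 + 0.2·240 + 0.2·390 + 0.2·150 = 280
CE = (280)² = 78400

$78,400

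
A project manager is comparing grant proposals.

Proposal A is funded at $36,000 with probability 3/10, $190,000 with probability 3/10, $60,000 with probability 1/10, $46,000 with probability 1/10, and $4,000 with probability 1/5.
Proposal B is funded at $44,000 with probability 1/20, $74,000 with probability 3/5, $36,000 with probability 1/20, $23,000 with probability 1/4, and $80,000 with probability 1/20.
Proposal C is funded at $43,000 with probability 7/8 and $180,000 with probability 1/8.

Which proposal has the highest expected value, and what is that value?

Proposal A ($79,200)

Proposal A = 3/10 × 36000 + 3/10 × 190000 + 1/10 × 60000 + 1/10 × 46000 + 1/5 × 4000 = 10800 + 57000 + 6000 + 4600 + 800 = 79200
Proposal B = 1/20 × 44000 + 3/5 × 74000 + 1/20 × 36000 + 1/4 × 23000 + 1/20 × 80000 = 2200 + 44400 + 1800 + 5750 + 4000 = 58150
Proposal C = 7/8 × 43000 + 1/8 × 180000 = 37625 + 22500 = 60125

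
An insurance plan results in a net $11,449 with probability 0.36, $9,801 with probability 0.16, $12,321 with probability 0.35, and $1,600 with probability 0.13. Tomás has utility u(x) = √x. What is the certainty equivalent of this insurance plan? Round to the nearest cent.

E[u] = 0.36·√11449 + 0.16·√9801 + 0.35·√12321 + 0.13·√1600 = 0.36·107 + 0.16·99 + 0.35·111 + 0.13·40 = 98.41
CE = (98.41)² = 9684.5281

$9,684.53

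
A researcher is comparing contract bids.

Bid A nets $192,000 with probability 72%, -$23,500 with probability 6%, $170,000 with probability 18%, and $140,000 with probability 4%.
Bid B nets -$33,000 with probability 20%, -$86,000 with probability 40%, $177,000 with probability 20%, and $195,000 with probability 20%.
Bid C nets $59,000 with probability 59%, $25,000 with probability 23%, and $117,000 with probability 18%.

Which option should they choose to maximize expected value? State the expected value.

Bid A = 0.72 × 192000 + 0.06 × (-23500) + 0.18 × 170000 + 0.04 × 140000 = 138240 − 1410 + 30600 + 5600 = 173030
Bid B = 0.2 × (-33000) + 0.4 × (-86000) + 0.2 × 177000 + 0.2 × 195000 = -6600 − 34400 + 35400 + 39000 = 33400
Bid C = 0.59 × 59000 + 0.23 × 25000 + 0.18 × 117000 = 34810 + 5750 + 21060 = 61620

Bid A ($173,030)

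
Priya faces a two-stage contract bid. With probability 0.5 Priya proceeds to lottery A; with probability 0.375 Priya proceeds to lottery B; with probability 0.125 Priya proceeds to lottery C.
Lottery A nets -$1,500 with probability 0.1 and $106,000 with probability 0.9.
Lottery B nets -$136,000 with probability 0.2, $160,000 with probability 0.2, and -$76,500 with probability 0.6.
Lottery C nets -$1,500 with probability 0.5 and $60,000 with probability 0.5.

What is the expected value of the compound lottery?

EV(A) = 0.1 × (-1500) + 0.9 × 106000 = -150 + 95400 = 95250
EV(B) = 0.2 × (-136000) + 0.2 × 160000 + 0.6 × (-76500) = -27200 + 32000 − 45900 = -41100
EV(C) = 0.5 × (-1500) + 0.5 × 60000 = -750 + 30000 = 29250
Overall = 0.5 × 95250 + 0.375 × (-41100) + 0.125 × 29250 = 47625 − 15412.5 + 3656.25 = 35868.75

$35,868.75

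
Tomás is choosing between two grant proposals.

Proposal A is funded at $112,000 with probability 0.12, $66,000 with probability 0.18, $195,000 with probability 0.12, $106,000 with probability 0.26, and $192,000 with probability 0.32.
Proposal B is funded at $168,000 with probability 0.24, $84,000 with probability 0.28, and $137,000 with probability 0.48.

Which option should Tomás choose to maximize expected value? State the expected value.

Proposal A = 0.12 × 112000 + 0.18 × 66000 + 0.12 × 195000 + 0.26 × 106000 + 0.32 × 192000 = 13440 + 11880 + 23400 + 27560 + 61440 = 137720
Proposal B = 0.24 × 168000 + 0.28 × 84000 + 0.48 × 137000 = 40320 + 23520 + 65760 = 129600

Proposal A ($137,720)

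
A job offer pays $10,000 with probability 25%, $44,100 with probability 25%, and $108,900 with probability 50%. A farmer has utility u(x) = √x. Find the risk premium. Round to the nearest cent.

E[u] = 0.25·√10000 + 0.25·√44100 + 0.5·√108900 = 0.25·100 + 0.25·210 + 0.5·330 = 242.5
CE = (242.5)² = 58806.25
Risk premium = EV − CE = 67975 − 58806.25 = 9168.75

$9,168.75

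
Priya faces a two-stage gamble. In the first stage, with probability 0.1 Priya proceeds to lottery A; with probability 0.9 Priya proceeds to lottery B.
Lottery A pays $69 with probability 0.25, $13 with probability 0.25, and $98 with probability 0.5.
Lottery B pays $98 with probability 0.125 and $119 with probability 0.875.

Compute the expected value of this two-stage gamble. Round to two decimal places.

EV(A) = 0.25 × 69 + 0.25 × 13 + 0.5 × 98 = 17.25 + 3.25 + 49 = 69.5
EV(B) = 0.125 × 98 + 0.875 × 119 = 12.25 + 104.125 = 116.375
Overall = 0.1 × 69.5 + 0.9 × 116.375 = 6.95 + 104.7375 = 111.6875

$111.69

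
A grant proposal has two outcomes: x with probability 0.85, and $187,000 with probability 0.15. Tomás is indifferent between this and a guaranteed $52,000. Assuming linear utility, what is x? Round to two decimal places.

0.85·x + 0.15·187000 = 52000
0.85·x = 52000 − 28050 = 23950
x = 23950 / 0.85 = 28176.4706

x = $28,176.47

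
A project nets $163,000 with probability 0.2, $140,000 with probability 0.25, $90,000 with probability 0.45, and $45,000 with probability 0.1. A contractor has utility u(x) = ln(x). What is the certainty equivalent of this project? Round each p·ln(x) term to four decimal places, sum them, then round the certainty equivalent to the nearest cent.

E[u] = 0.2·ln(163000) + 0.25·ln(140000) + 0.45·ln(90000) + 0.1·ln(45000) = 2.4003 + 2.9623 + 5.1334 + 1.0714 = 11.5674
CE = e^11.5674 ≈ 105598.56

$105,598.56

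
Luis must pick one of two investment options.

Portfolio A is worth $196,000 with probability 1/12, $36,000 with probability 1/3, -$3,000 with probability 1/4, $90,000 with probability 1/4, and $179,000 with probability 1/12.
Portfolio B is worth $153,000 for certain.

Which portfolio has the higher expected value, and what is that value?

Portfolio A = 1/12 × 196000 + 1/3 × 36000 + 1/4 × (-3000) + 1/4 × 90000 + 1/12 × 179000 = 16333.3333 + 12000 − 750 + 22500 + 14916.6667 = 65000
Portfolio B: 153000 (certain)

Portfolio B ($153,000)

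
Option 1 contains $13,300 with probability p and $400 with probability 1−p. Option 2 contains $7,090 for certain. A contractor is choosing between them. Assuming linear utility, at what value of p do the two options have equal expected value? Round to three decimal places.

p = 0.519

p·13300 + (1−p)·400 = 7090
12900p + 400 = 7090
p = (7090 − 400) / 12900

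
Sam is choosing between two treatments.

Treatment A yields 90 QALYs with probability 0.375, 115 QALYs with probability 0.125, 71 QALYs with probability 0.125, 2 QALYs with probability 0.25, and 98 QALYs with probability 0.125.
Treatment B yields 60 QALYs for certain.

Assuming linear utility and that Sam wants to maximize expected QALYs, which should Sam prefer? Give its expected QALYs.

Treatment A (69.75 QALYs)

Treatment A = 0.375 × 90 + 0.125 × 115 + 0.125 × 71 + 0.25 × 2 + 0.125 × 98 = 33.75 + 14.375 + 8.875 + 0.5 + 12.25 = 69.75
Treatment B: 60 (certain)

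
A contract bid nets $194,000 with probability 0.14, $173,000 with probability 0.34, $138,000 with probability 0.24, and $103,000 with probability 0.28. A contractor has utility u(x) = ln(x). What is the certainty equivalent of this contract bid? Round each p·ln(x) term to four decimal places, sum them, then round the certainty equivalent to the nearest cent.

$144,018.93

E[u] = 0.14·ln(194000) + 0.34·ln(173000) + 0.24·ln(138000) + 0.28·ln(103000) = 1.7046 + 4.1008 + 2.8404 + 3.2319 = 11.8777
CE = e^11.8777 ≈ 144018.93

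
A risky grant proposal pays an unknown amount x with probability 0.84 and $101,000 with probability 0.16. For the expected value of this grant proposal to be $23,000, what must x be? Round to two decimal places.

0.84·x + 0.16·101000 = 23000
0.84·x = 23000 − 16160 = 6840
x = 6840 / 0.84 = 8142.8571

x = $8,142.86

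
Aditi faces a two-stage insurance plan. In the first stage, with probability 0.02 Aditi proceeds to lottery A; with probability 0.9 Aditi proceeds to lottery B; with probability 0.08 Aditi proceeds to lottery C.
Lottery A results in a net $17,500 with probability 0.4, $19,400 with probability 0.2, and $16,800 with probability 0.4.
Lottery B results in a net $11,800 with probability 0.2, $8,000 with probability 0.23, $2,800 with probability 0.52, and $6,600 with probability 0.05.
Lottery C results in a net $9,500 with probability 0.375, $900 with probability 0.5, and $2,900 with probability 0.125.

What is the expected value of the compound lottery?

EV(A) = 0.4 × 17500 + 0.2 × 19400 + 0.4 × 16800 = 7000 + 3880 + 6720 = 17600
EV(B) = 0.2 × 11800 + 0.23 × 8000 + 0.52 × 2800 + 0.05 × 6600 = 2360 + 1840 + 1456 + 330 = 5986
EV(C) = 0.375 × 9500 + 0.5 × 900 + 0.125 × 2900 = 3562.5 + 450 + 362.5 = 4375
Overall = 0.02 × 17600 + 0.9 × 5986 + 0.08 × 4375 = 352 + 5387.4 + 350 = 6089.4

$6,089.40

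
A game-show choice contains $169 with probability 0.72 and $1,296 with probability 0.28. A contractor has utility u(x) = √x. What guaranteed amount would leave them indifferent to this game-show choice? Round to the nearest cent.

E[u] = 0.72·√169 + 0.28·√1296 = 0.72·13 + 0.28·36 = 19.44
CE = (19.44)² = 377.9136

$377.91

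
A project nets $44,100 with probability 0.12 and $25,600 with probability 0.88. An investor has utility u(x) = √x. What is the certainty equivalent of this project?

E[u] = 0.12·√44100 + 0.88·√25600 = 0.12·210 + 0.88·160 = 166
CE = (166)² = 27556

$27,556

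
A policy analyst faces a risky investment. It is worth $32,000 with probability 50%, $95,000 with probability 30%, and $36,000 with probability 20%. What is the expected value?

EV = 0.5 × 32000 + 0.3 × 95000 + 0.2 × 36000 = 16000 + 28500 + 7200 = 51700

$51,700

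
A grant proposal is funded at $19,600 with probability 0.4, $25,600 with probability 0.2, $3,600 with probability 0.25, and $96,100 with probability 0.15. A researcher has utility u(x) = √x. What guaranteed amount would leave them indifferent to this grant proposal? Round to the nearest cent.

$22,350.25

E[u] = 0.4·√19600 + 0.2·√25600 + 0.25·√3600 + 0.15·√96100 = 0.4·140 + 0.2·160 + 0.25·60 + 0.15·310 = 149.5
CE = (149.5)² = 22350.25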